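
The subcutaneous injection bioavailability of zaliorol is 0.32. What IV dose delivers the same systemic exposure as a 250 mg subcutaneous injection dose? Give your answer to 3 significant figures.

D_iv = 80.0 mg

Systemic exposure from an extravascular dose = F × D_ev, so the equivalent IV dose is F × D_ev.
D_iv = F × D_ev = 0.32 × 250 = 80 mg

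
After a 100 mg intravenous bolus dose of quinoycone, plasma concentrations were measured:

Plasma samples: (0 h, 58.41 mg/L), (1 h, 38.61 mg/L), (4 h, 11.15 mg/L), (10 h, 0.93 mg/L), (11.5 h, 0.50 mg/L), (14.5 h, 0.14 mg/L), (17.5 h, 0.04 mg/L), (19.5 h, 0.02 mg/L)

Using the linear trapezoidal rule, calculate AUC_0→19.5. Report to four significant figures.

AUC = 161.8 mg/L·h

Trapezoidal AUC_0→19.5:
  [0→1]: (58.41+38.61)/2 × 1 = 48.51
  [1→4]: (38.61+11.15)/2 × 3 = 74.64
  [4→10]: (11.15+0.93)/2 × 6 = 36.24
  [10→11.5]: (0.93+0.50)/2 × 1.5 = 1.0725
  [11.5→14.5]: (0.50+0.14)/2 × 3 = 0.96
  [14.5→17.5]: (0.14+0.04)/2 × 3 = 0.27
  [17.5→19.5]: (0.04+0.02)/2 × 2 = 0.06
  Sum = 161.7525 mg/L·h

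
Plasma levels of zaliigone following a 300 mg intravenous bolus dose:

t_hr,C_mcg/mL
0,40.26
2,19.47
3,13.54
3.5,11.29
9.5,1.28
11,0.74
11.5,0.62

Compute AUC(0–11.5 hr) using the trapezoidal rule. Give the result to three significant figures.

Trapezoidal AUC_0→11.5:
  [0→2]: (40.26+19.47)/2 × 2 = 59.73
  [2→3]: (19.47+13.54)/2 × 1 = 16.505
  [3→3.5]: (13.54+11.29)/2 × 0.5 = 6.2075
  [3.5→9.5]: (11.29+1.28)/2 × 6 = 37.71
  [9.5→11]: (1.28+0.74)/2 × 1.5 = 1.515
  [11→11.5]: (0.74+0.62)/2 × 0.5 = 0.34
  Sum = 122.0075 mcg/mL·hr

AUC = 122 mcg/mL·hr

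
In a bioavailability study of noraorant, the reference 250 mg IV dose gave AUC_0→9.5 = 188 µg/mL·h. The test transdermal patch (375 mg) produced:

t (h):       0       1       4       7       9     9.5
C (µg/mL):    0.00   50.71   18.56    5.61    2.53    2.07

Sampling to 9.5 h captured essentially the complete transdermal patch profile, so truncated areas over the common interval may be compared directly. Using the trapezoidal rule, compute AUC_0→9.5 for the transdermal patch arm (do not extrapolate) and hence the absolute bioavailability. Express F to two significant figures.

Trapezoidal AUC_0→9.5 (transdermal patch):
  [0→1]: (0.00+50.71)/2 × 1 = 25.355
  [1→4]: (50.71+18.56)/2 × 3 = 103.905
  [4→7]: (18.56+5.61)/2 × 3 = 36.255
  [7→9]: (5.61+2.53)/2 × 2 = 8.14
  [9→9.5]: (2.53+2.07)/2 × 0.5 = 1.15
  Sum = 174.805 µg/mL·h
F = (AUC_ev/D_ev)/(AUC_iv/D_iv) = (174.805/375)/(188/250) = 0.466147/0.752 = 0.6199

F = 0.62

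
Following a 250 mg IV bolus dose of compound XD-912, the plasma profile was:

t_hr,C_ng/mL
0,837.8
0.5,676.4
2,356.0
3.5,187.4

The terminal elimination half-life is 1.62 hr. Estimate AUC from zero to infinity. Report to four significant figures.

Trapezoidal AUC_0→3.5:
  [0→0.5]: (837.8+676.4)/2 × 0.5 = 378.55
  [0.5→2]: (676.4+356.0)/2 × 1.5 = 774.3
  [2→3.5]: (356.0+187.4)/2 × 1.5 = 407.55
  Sum = 1560.4 ng/mL·hr
k_e = ln2 / t½ = 0.693147 / 1.62 = 0.4279 hr^-1
Extrapolated tail: C_last / k_e = 187.4 / 0.4279 = 437.953
AUC_0→∞ = 1560.4 + 437.953 = 1998.353 ng/mL·hr

AUC = 1998 ng/mL·hr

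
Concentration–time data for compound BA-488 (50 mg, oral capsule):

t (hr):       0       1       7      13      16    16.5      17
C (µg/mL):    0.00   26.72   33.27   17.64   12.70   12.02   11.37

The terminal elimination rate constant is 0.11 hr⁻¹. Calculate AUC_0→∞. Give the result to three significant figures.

AUC = 507 µg/mL·hr

Trapezoidal AUC_0→17:
  [0→1]: (0.00+26.72)/2 × 1 = 13.36
  [1→7]: (26.72+33.27)/2 × 6 = 179.97
  [7→13]: (33.27+17.64)/2 × 6 = 152.73
  [13→16]: (17.64+12.70)/2 × 3 = 45.51
  [16→16.5]: (12.70+12.02)/2 × 0.5 = 6.18
  [16.5→17]: (12.02+11.37)/2 × 0.5 = 5.8475
  Sum = 403.5975 µg/mL·hr
Extrapolated tail: C_last / k_e = 11.37 / 0.11 = 103.364
AUC_0→∞ = 403.5975 + 103.364 = 506.9615 µg/mL·hr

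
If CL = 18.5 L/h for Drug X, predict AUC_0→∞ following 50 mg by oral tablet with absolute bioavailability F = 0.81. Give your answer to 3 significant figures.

AUC = 2.19 mg/L·h

AUC_0→∞ = F × Dose / CL
        = 0.81 × 50 / 18.5 = 2.18919 mg/L·h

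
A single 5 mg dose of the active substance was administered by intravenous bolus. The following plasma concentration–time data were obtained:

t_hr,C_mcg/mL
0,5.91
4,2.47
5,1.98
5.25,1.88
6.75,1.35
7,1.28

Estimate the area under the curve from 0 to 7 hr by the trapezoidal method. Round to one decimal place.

Trapezoidal AUC_0→7:
  [0→4]: (5.91+2.47)/2 × 4 = 16.76
  [4→5]: (2.47+1.98)/2 × 1 = 2.225
  [5→5.25]: (1.98+1.88)/2 × 0.25 = 0.4825
  [5.25→6.75]: (1.88+1.35)/2 × 1.5 = 2.4225
  [6.75→7]: (1.35+1.28)/2 × 0.25 = 0.32875
  Sum = 22.21875 mcg/mL·hr

AUC = 22.2 mcg/mL·hr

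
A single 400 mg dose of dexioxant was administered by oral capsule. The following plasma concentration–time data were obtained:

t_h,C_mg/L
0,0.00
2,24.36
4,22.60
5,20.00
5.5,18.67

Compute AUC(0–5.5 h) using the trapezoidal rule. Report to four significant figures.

Trapezoidal AUC_0→5.5:
  [0→2]: (0.00+24.36)/2 × 2 = 24.36
  [2→4]: (24.36+22.60)/2 × 2 = 46.96
  [4→5]: (22.60+20.00)/2 × 1 = 21.3
  [5→5.5]: (20.00+18.67)/2 × 0.5 = 9.6675
  Sum = 102.2875 mg/L·h

AUC = 102.3 mg/L·h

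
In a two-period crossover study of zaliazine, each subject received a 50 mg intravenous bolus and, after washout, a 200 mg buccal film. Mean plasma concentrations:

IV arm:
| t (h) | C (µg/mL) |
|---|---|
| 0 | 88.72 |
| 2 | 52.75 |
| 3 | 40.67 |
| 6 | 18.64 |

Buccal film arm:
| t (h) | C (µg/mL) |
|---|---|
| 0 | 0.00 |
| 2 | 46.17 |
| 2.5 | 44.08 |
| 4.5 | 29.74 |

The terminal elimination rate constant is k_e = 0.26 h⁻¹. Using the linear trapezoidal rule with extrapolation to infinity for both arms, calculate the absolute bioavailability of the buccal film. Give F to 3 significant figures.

F = 0.184

Trapezoidal AUC_0→6 (IV):
  [0→2]: (88.72+52.75)/2 × 2 = 141.47
  [2→3]: (52.75+40.67)/2 × 1 = 46.71
  [3→6]: (40.67+18.64)/2 × 3 = 88.965
  Sum = 277.145 µg/mL·h
IV tail: 18.64/0.26 = 71.692; AUC_iv,0→∞ = 277.145 + 71.692 = 348.837 µg/mL·h
Trapezoidal AUC_0→4.5 (buccal film):
  [0→2]: (0.00+46.17)/2 × 2 = 46.17
  [2→2.5]: (46.17+44.08)/2 × 0.5 = 22.5625
  [2.5→4.5]: (44.08+29.74)/2 × 2 = 73.82
  Sum = 142.5525 µg/mL·h
buccal film tail: 29.74/0.26 = 114.385; AUC_ev,0→∞ = 142.5525 + 114.385 = 256.9375 µg/mL·h
F = (AUC_ev/D_ev)/(AUC_iv/D_iv) = (256.9375/200)/(348.837/50) = 1.2846875/6.97674 = 0.1841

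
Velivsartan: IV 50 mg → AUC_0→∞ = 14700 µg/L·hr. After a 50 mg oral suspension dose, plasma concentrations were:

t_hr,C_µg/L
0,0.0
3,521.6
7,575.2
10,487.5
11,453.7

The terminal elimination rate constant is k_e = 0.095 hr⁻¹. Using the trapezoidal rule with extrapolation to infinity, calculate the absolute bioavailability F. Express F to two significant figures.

F = 0.67

Trapezoidal AUC_0→11 (oral suspension):
  [0→3]: (0.0+521.6)/2 × 3 = 782.4
  [3→7]: (521.6+575.2)/2 × 4 = 2193.6
  [7→10]: (575.2+487.5)/2 × 3 = 1594.05
  [10→11]: (487.5+453.7)/2 × 1 = 470.6
  Sum = 5040.65 µg/L·hr
Tail: C_last/k_e = 453.7/0.095 = 4775.789
AUC_0→∞ (oral suspension) = 5040.65 + 4775.789 = 9816.439 µg/L·hr
F = (AUC_ev/D_ev)/(AUC_iv/D_iv) = (9816.439/50)/(14700/50) = 196.32878/294 = 0.6678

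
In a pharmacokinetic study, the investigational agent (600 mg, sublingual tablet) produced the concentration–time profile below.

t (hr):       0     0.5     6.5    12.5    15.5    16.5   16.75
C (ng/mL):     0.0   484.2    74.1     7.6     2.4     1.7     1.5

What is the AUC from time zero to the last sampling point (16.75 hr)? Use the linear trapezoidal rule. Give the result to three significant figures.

AUC = 2060 ng/mL·hr

Trapezoidal AUC_0→16.75:
  [0→0.5]: (0.0+484.2)/2 × 0.5 = 121.05
  [0.5→6.5]: (484.2+74.1)/2 × 6 = 1674.9
  [6.5→12.5]: (74.1+7.6)/2 × 6 = 245.1
  [12.5→15.5]: (7.6+2.4)/2 × 3 = 15.0
  [15.5→16.5]: (2.4+1.7)/2 × 1 = 2.05
  [16.5→16.75]: (1.7+1.5)/2 × 0.25 = 0.4
  Sum = 2058.5 ng/mL·hr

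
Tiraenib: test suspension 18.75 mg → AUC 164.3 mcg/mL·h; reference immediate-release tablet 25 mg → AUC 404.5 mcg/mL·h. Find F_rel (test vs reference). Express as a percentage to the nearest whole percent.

F_rel = (AUC_test/D_test) / (AUC_ref/D_ref)
      = (164.3/18.75) / (404.5/25)
      = 8.76267 / 16.18 = 0.5416 = 54.16%

F_rel = 54%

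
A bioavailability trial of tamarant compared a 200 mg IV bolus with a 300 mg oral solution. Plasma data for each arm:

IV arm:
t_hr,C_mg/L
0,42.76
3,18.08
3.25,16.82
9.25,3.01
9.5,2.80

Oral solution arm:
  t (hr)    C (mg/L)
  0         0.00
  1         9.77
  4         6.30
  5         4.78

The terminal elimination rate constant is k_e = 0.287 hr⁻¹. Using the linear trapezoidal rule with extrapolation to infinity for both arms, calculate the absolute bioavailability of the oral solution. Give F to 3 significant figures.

F = 0.206

Trapezoidal AUC_0→9.5 (IV):
  [0→3]: (42.76+18.08)/2 × 3 = 91.26
  [3→3.25]: (18.08+16.82)/2 × 0.25 = 4.3625
  [3.25→9.25]: (16.82+3.01)/2 × 6 = 59.49
  [9.25→9.5]: (3.01+2.80)/2 × 0.25 = 0.72625
  Sum = 155.83875 mg/L·hr
IV tail: 2.80/0.287 = 9.756; AUC_iv,0→∞ = 155.83875 + 9.756 = 165.59475 mg/L·hr
Trapezoidal AUC_0→5 (oral solution):
  [0→1]: (0.00+9.77)/2 × 1 = 4.885
  [1→4]: (9.77+6.30)/2 × 3 = 24.105
  [4→5]: (6.30+4.78)/2 × 1 = 5.54
  Sum = 34.53 mg/L·hr
oral solution tail: 4.78/0.287 = 16.655; AUC_ev,0→∞ = 34.53 + 16.655 = 51.185 mg/L·hr
F = (AUC_ev/D_ev)/(AUC_iv/D_iv) = (51.185/300)/(165.59475/200) = 0.170617/0.82797375 = 0.2061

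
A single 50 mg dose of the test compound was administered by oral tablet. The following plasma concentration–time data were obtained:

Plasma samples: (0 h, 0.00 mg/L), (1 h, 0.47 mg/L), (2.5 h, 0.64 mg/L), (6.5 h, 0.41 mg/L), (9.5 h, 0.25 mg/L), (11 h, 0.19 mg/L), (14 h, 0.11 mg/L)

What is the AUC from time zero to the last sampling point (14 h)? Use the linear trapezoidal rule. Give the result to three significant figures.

Trapezoidal AUC_0→14:
  [0→1]: (0.00+0.47)/2 × 1 = 0.235
  [1→2.5]: (0.47+0.64)/2 × 1.5 = 0.8325
  [2.5→6.5]: (0.64+0.41)/2 × 4 = 2.1
  [6.5→9.5]: (0.41+0.25)/2 × 3 = 0.99
  [9.5→11]: (0.25+0.19)/2 × 1.5 = 0.33
  [11→14]: (0.19+0.11)/2 × 3 = 0.45
  Sum = 4.9375 mg/L·h

AUC = 4.94 mg/L·h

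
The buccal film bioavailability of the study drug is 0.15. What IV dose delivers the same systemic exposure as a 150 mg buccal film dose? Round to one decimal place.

D_iv = 22.5 mg

Systemic exposure from an extravascular dose = F × D_ev, so the equivalent IV dose is F × D_ev.
D_iv = F × D_ev = 0.15 × 150 = 22.5 mg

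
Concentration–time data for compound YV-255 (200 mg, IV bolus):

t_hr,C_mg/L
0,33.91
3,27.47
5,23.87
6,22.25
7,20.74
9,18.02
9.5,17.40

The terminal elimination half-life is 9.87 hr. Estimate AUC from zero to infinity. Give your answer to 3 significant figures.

AUC = 483 mg/L·hr

Trapezoidal AUC_0→9.5:
  [0→3]: (33.91+27.47)/2 × 3 = 92.07
  [3→5]: (27.47+23.87)/2 × 2 = 51.34
  [5→6]: (23.87+22.25)/2 × 1 = 23.06
  [6→7]: (22.25+20.74)/2 × 1 = 21.495
  [7→9]: (20.74+18.02)/2 × 2 = 38.76
  [9→9.5]: (18.02+17.40)/2 × 0.5 = 8.855
  Sum = 235.58 mg/L·hr
k_e = ln2 / t½ = 0.693147 / 9.87 = 0.0702 hr^-1
Extrapolated tail: C_last / k_e = 17.40 / 0.0702 = 247.863
AUC_0→∞ = 235.58 + 247.863 = 483.443 mg/L·hr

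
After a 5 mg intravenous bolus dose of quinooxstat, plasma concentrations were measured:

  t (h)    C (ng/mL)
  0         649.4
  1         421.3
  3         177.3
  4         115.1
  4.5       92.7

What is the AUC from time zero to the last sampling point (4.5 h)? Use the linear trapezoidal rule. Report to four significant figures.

AUC = 1332 ng/mL·h

Trapezoidal AUC_0→4.5:
  [0→1]: (649.4+421.3)/2 × 1 = 535.35
  [1→3]: (421.3+177.3)/2 × 2 = 598.6
  [3→4]: (177.3+115.1)/2 × 1 = 146.2
  [4→4.5]: (115.1+92.7)/2 × 0.5 = 51.95
  Sum = 1332.1 ng/mL·h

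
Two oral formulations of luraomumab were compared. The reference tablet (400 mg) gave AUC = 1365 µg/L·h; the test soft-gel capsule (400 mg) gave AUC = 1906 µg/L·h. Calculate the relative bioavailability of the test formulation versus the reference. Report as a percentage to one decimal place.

F_rel = (AUC_test/D_test) / (AUC_ref/D_ref)
      = (1906/400) / (1365/400)
      = 4.765 / 3.4125 = 1.3963 = 139.63%

F_rel = 139.6%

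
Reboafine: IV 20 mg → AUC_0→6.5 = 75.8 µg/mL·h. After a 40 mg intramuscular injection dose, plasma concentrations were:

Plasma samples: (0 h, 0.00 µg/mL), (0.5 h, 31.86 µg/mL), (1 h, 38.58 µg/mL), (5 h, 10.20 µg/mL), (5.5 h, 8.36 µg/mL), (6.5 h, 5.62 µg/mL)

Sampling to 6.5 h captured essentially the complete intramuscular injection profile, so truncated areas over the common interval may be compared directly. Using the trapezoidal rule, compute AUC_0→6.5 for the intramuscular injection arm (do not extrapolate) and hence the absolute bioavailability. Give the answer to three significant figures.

Trapezoidal AUC_0→6.5 (intramuscular injection):
  [0→0.5]: (0.00+31.86)/2 × 0.5 = 7.965
  [0.5→1]: (31.86+38.58)/2 × 0.5 = 17.61
  [1→5]: (38.58+10.20)/2 × 4 = 97.56
  [5→5.5]: (10.20+8.36)/2 × 0.5 = 4.64
  [5.5→6.5]: (8.36+5.62)/2 × 1 = 6.99
  Sum = 134.765 µg/mL·h
F = (AUC_ev/D_ev)/(AUC_iv/D_iv) = (134.765/40)/(75.8/20) = 3.369125/3.79 = 0.8890

F = 0.889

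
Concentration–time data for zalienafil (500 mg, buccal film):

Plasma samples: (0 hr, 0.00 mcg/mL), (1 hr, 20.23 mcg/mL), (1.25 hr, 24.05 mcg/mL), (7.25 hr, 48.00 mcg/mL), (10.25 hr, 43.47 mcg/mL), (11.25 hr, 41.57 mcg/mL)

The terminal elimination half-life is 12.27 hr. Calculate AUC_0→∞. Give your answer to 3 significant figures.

Trapezoidal AUC_0→11.25:
  [0→1]: (0.00+20.23)/2 × 1 = 10.115
  [1→1.25]: (20.23+24.05)/2 × 0.25 = 5.535
  [1.25→7.25]: (24.05+48.00)/2 × 6 = 216.15
  [7.25→10.25]: (48.00+43.47)/2 × 3 = 137.205
  [10.25→11.25]: (43.47+41.57)/2 × 1 = 42.52
  Sum = 411.525 mcg/mL·hr
k_e = ln2 / t½ = 0.693147 / 12.27 = 0.0565 hr^-1
Extrapolated tail: C_last / k_e = 41.57 / 0.0565 = 735.752
AUC_0→∞ = 411.525 + 735.752 = 1147.277 mcg/mL·hr

AUC = 1150 mcg/mL·hr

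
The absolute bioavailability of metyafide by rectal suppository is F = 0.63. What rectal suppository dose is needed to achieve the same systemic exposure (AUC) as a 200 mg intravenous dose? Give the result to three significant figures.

D_rectal = 317 mg

For equal systemic exposure: F × D_ev = D_iv
D_ev = D_iv / F = 200 / 0.63 = 317.46 mg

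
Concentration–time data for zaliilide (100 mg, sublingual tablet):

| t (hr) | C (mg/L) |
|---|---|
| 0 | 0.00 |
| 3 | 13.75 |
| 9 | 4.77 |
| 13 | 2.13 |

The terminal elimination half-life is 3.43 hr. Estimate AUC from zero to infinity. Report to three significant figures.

AUC = 101 mg/L·hr

Trapezoidal AUC_0→13:
  [0→3]: (0.00+13.75)/2 × 3 = 20.625
  [3→9]: (13.75+4.77)/2 × 6 = 55.56
  [9→13]: (4.77+2.13)/2 × 4 = 13.8
  Sum = 89.985 mg/L·hr
k_e = ln2 / t½ = 0.693147 / 3.43 = 0.2021 hr^-1
Extrapolated tail: C_last / k_e = 2.13 / 0.2021 = 10.539
AUC_0→∞ = 89.985 + 10.539 = 100.524 mg/L·hr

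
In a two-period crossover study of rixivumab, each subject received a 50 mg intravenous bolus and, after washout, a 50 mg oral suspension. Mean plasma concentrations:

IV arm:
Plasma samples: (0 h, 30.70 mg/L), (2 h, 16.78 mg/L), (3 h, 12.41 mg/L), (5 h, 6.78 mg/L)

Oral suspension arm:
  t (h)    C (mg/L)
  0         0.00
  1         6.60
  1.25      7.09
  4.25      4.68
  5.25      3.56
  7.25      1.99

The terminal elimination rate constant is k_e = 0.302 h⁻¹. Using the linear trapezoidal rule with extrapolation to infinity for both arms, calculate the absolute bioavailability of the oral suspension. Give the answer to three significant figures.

F = 0.375

Trapezoidal AUC_0→5 (IV):
  [0→2]: (30.70+16.78)/2 × 2 = 47.48
  [2→3]: (16.78+12.41)/2 × 1 = 14.595
  [3→5]: (12.41+6.78)/2 × 2 = 19.19
  Sum = 81.265 mg/L·h
IV tail: 6.78/0.302 = 22.450; AUC_iv,0→∞ = 81.265 + 22.450 = 103.715 mg/L·h
Trapezoidal AUC_0→7.25 (oral suspension):
  [0→1]: (0.00+6.60)/2 × 1 = 3.3
  [1→1.25]: (6.60+7.09)/2 × 0.25 = 1.71125
  [1.25→4.25]: (7.09+4.68)/2 × 3 = 17.655
  [4.25→5.25]: (4.68+3.56)/2 × 1 = 4.12
  [5.25→7.25]: (3.56+1.99)/2 × 2 = 5.55
  Sum = 32.33625 mg/L·h
oral suspension tail: 1.99/0.302 = 6.589; AUC_ev,0→∞ = 32.33625 + 6.589 = 38.92525 mg/L·h
F = (AUC_ev/D_ev)/(AUC_iv/D_iv) = (38.92525/50)/(103.715/50) = 0.778505/2.0743 = 0.3753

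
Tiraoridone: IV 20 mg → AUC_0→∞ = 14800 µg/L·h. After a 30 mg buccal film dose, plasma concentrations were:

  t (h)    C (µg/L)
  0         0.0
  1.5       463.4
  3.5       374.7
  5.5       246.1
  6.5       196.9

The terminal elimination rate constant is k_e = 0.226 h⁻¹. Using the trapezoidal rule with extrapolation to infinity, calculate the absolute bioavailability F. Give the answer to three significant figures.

F = 0.131

Trapezoidal AUC_0→6.5 (buccal film):
  [0→1.5]: (0.0+463.4)/2 × 1.5 = 347.55
  [1.5→3.5]: (463.4+374.7)/2 × 2 = 838.1
  [3.5→5.5]: (374.7+246.1)/2 × 2 = 620.8
  [5.5→6.5]: (246.1+196.9)/2 × 1 = 221.5
  Sum = 2027.95 µg/L·h
Tail: C_last/k_e = 196.9/0.226 = 871.239
AUC_0→∞ (buccal film) = 2027.95 + 871.239 = 2899.189 µg/L·h
F = (AUC_ev/D_ev)/(AUC_iv/D_iv) = (2899.189/30)/(14800/20) = 96.6396/740 = 0.1306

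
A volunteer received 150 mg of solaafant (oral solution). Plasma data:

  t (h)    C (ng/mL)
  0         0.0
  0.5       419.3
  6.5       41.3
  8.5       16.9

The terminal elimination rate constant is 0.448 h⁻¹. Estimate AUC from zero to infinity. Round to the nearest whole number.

AUC = 1583 ng/mL·h

Trapezoidal AUC_0→8.5:
  [0→0.5]: (0.0+419.3)/2 × 0.5 = 104.825
  [0.5→6.5]: (419.3+41.3)/2 × 6 = 1381.8
  [6.5→8.5]: (41.3+16.9)/2 × 2 = 58.2
  Sum = 1544.825 ng/mL·h
Extrapolated tail: C_last / k_e = 16.9 / 0.448 = 37.723
AUC_0→∞ = 1544.825 + 37.723 = 1582.548 ng/mL·h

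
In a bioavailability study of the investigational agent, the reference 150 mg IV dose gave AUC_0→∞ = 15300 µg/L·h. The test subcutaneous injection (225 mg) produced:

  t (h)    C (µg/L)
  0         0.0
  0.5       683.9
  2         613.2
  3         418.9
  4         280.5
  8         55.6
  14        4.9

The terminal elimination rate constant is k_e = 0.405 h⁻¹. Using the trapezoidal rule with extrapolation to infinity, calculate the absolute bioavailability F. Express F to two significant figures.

F = 0.13

Trapezoidal AUC_0→14 (subcutaneous injection):
  [0→0.5]: (0.0+683.9)/2 × 0.5 = 170.975
  [0.5→2]: (683.9+613.2)/2 × 1.5 = 972.825
  [2→3]: (613.2+418.9)/2 × 1 = 516.05
  [3→4]: (418.9+280.5)/2 × 1 = 349.7
  [4→8]: (280.5+55.6)/2 × 4 = 672.2
  [8→14]: (55.6+4.9)/2 × 6 = 181.5
  Sum = 2863.25 µg/L·h
Tail: C_last/k_e = 4.9/0.405 = 12.099
AUC_0→∞ (subcutaneous injection) = 2863.25 + 12.099 = 2875.349 µg/L·h
F = (AUC_ev/D_ev)/(AUC_iv/D_iv) = (2875.349/225)/(15300/150) = 12.7793/102 = 0.1253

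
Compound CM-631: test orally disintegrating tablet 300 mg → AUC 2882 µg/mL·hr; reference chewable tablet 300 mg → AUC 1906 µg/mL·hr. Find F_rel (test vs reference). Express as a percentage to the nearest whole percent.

F_rel = 151%

F_rel = (AUC_test/D_test) / (AUC_ref/D_ref)
      = (2882/300) / (1906/300)
      = 9.60667 / 6.35333 = 1.5121 = 151.21%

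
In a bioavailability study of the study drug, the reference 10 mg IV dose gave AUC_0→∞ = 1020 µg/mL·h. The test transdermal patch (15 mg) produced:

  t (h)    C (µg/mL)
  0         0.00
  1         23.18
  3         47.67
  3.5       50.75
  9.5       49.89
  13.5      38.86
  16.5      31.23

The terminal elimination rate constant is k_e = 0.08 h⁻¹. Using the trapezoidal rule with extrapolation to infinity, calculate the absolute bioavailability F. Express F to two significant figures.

F = 0.71

Trapezoidal AUC_0→16.5 (transdermal patch):
  [0→1]: (0.00+23.18)/2 × 1 = 11.59
  [1→3]: (23.18+47.67)/2 × 2 = 70.85
  [3→3.5]: (47.67+50.75)/2 × 0.5 = 24.605
  [3.5→9.5]: (50.75+49.89)/2 × 6 = 301.92
  [9.5→13.5]: (49.89+38.86)/2 × 4 = 177.5
  [13.5→16.5]: (38.86+31.23)/2 × 3 = 105.135
  Sum = 691.6 µg/mL·h
Tail: C_last/k_e = 31.23/0.08 = 390.375
AUC_0→∞ (transdermal patch) = 691.6 + 390.375 = 1081.975 µg/mL·h
F = (AUC_ev/D_ev)/(AUC_iv/D_iv) = (1081.975/15)/(1020/10) = 72.1317/102 = 0.7072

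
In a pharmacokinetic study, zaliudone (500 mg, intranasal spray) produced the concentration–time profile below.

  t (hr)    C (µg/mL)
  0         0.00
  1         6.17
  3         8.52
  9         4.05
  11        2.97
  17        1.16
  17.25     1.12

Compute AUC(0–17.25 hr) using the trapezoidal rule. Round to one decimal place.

Trapezoidal AUC_0→17.25:
  [0→1]: (0.00+6.17)/2 × 1 = 3.085
  [1→3]: (6.17+8.52)/2 × 2 = 14.69
  [3→9]: (8.52+4.05)/2 × 6 = 37.71
  [9→11]: (4.05+2.97)/2 × 2 = 7.02
  [11→17]: (2.97+1.16)/2 × 6 = 12.39
  [17→17.25]: (1.16+1.12)/2 × 0.25 = 0.285
  Sum = 75.18 µg/mL·hr

AUC = 75.2 µg/mL·hr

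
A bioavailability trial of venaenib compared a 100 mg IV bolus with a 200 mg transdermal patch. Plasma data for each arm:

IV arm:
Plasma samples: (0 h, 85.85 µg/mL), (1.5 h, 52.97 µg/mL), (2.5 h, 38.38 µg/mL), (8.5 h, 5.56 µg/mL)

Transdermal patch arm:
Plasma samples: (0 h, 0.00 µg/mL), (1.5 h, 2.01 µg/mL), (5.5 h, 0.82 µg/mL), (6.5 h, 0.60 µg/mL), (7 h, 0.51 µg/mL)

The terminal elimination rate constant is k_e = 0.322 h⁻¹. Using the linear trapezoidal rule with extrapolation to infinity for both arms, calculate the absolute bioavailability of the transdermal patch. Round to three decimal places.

Trapezoidal AUC_0→8.5 (IV):
  [0→1.5]: (85.85+52.97)/2 × 1.5 = 104.115
  [1.5→2.5]: (52.97+38.38)/2 × 1 = 45.675
  [2.5→8.5]: (38.38+5.56)/2 × 6 = 131.82
  Sum = 281.61 µg/mL·h
IV tail: 5.56/0.322 = 17.267; AUC_iv,0→∞ = 281.61 + 17.267 = 298.877 µg/mL·h
Trapezoidal AUC_0→7 (transdermal patch):
  [0→1.5]: (0.00+2.01)/2 × 1.5 = 1.5075
  [1.5→5.5]: (2.01+0.82)/2 × 4 = 5.66
  [5.5→6.5]: (0.82+0.60)/2 × 1 = 0.71
  [6.5→7]: (0.60+0.51)/2 × 0.5 = 0.2775
  Sum = 8.155 µg/mL·h
transdermal patch tail: 0.51/0.322 = 1.584; AUC_ev,0→∞ = 8.155 + 1.584 = 9.739 µg/mL·h
F = (AUC_ev/D_ev)/(AUC_iv/D_iv) = (9.739/200)/(298.877/100) = 0.048695/2.98877 = 0.0163

F = 0.016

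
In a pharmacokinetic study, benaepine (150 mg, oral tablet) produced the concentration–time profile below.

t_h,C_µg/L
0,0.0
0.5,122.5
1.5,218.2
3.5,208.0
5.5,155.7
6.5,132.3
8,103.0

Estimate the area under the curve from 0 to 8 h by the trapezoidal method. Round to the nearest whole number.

Trapezoidal AUC_0→8:
  [0→0.5]: (0.0+122.5)/2 × 0.5 = 30.625
  [0.5→1.5]: (122.5+218.2)/2 × 1 = 170.35
  [1.5→3.5]: (218.2+208.0)/2 × 2 = 426.2
  [3.5→5.5]: (208.0+155.7)/2 × 2 = 363.7
  [5.5→6.5]: (155.7+132.3)/2 × 1 = 144.0
  [6.5→8]: (132.3+103.0)/2 × 1.5 = 176.475
  Sum = 1311.35 µg/L·h

AUC = 1311 µg/L·h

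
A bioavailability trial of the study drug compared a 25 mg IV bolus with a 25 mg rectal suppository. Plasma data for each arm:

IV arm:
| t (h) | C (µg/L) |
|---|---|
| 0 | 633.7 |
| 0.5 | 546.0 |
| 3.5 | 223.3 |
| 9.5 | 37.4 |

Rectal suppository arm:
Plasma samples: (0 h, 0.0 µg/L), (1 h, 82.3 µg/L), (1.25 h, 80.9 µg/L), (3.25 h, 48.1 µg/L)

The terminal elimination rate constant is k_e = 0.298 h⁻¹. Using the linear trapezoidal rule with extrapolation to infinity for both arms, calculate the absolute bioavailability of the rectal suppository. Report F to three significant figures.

F = 0.149

Trapezoidal AUC_0→9.5 (IV):
  [0→0.5]: (633.7+546.0)/2 × 0.5 = 294.925
  [0.5→3.5]: (546.0+223.3)/2 × 3 = 1153.95
  [3.5→9.5]: (223.3+37.4)/2 × 6 = 782.1
  Sum = 2230.975 µg/L·h
IV tail: 37.4/0.298 = 125.503; AUC_iv,0→∞ = 2230.975 + 125.503 = 2356.478 µg/L·h
Trapezoidal AUC_0→3.25 (rectal suppository):
  [0→1]: (0.0+82.3)/2 × 1 = 41.15
  [1→1.25]: (82.3+80.9)/2 × 0.25 = 20.4
  [1.25→3.25]: (80.9+48.1)/2 × 2 = 129.0
  Sum = 190.55 µg/L·h
rectal suppository tail: 48.1/0.298 = 161.409; AUC_ev,0→∞ = 190.55 + 161.409 = 351.959 µg/L·h
F = (AUC_ev/D_ev)/(AUC_iv/D_iv) = (351.959/25)/(2356.478/25) = 14.07836/94.25912 = 0.1494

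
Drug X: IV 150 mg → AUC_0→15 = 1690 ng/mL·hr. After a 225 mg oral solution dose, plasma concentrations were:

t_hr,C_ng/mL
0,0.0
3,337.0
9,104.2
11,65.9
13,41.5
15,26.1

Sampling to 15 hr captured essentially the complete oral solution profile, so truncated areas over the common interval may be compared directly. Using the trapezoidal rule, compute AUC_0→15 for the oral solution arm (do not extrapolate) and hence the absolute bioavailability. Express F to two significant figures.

Trapezoidal AUC_0→15 (oral solution):
  [0→3]: (0.0+337.0)/2 × 3 = 505.5
  [3→9]: (337.0+104.2)/2 × 6 = 1323.6
  [9→11]: (104.2+65.9)/2 × 2 = 170.1
  [11→13]: (65.9+41.5)/2 × 2 = 107.4
  [13→15]: (41.5+26.1)/2 × 2 = 67.6
  Sum = 2174.2 ng/mL·hr
F = (AUC_ev/D_ev)/(AUC_iv/D_iv) = (2174.2/225)/(1690/150) = 9.66311/11.2667 = 0.8577

F = 0.86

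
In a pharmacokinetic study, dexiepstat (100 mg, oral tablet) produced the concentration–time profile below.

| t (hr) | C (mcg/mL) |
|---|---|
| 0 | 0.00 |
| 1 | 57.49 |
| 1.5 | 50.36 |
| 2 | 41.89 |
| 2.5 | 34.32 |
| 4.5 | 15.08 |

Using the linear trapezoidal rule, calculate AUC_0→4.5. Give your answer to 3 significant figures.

AUC = 147 mcg/mL·hr

Trapezoidal AUC_0→4.5:
  [0→1]: (0.00+57.49)/2 × 1 = 28.745
  [1→1.5]: (57.49+50.36)/2 × 0.5 = 26.9625
  [1.5→2]: (50.36+41.89)/2 × 0.5 = 23.0625
  [2→2.5]: (41.89+34.32)/2 × 0.5 = 19.0525
  [2.5→4.5]: (34.32+15.08)/2 × 2 = 49.4
  Sum = 147.2225 mcg/mL·hr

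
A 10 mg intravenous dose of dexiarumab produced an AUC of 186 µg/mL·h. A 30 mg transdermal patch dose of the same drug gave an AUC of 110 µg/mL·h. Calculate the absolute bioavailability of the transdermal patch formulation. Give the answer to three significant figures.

F = 0.197

F = (AUC_ev / D_ev) / (AUC_iv / D_iv)
  = (110/30) / (186/10)
  = 3.66667 / 18.6 = 0.1971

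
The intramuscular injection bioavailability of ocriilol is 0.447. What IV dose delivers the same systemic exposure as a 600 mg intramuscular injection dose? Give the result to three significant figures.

Systemic exposure from an extravascular dose = F × D_ev, so the equivalent IV dose is F × D_ev.
D_iv = F × D_ev = 0.447 × 600 = 268.2 mg

D_iv = 268 mg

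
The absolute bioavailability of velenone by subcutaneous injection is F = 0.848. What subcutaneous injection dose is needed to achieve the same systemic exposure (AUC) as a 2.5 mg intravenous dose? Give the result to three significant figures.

For equal systemic exposure: F × D_ev = D_iv
D_ev = D_iv / F = 2.5 / 0.848 = 2.94811 mg

D_subcutaneous = 2.95 mg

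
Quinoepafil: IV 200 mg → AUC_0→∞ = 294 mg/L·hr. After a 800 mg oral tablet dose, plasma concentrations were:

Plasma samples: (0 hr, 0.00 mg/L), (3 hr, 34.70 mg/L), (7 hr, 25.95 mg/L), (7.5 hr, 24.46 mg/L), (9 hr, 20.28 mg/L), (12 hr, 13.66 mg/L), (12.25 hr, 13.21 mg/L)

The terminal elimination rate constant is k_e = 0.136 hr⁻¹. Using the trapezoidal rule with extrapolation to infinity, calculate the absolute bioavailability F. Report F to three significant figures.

Trapezoidal AUC_0→12.25 (oral tablet):
  [0→3]: (0.00+34.70)/2 × 3 = 52.05
  [3→7]: (34.70+25.95)/2 × 4 = 121.3
  [7→7.5]: (25.95+24.46)/2 × 0.5 = 12.6025
  [7.5→9]: (24.46+20.28)/2 × 1.5 = 33.555
  [9→12]: (20.28+13.66)/2 × 3 = 50.91
  [12→12.25]: (13.66+13.21)/2 × 0.25 = 3.35875
  Sum = 273.77625 mg/L·hr
Tail: C_last/k_e = 13.21/0.136 = 97.132
AUC_0→∞ (oral tablet) = 273.77625 + 97.132 = 370.90825 mg/L·hr
F = (AUC_ev/D_ev)/(AUC_iv/D_iv) = (370.90825/800)/(294/200) = 0.463635/1.47 = 0.3154

F = 0.315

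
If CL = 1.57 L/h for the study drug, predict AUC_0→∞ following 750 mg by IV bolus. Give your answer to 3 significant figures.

AUC = 478 mg/L·h

AUC_0→∞ = Dose_iv / CL
        = 750 / 1.57 = 477.707 mg/L·h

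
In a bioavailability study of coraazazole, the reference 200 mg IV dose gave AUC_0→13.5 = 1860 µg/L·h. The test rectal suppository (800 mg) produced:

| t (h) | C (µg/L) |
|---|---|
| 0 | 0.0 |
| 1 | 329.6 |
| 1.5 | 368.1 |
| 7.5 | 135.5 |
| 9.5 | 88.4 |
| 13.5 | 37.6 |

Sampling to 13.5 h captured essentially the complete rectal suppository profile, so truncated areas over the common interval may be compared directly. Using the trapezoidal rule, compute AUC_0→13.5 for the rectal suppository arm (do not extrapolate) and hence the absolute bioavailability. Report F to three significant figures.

Trapezoidal AUC_0→13.5 (rectal suppository):
  [0→1]: (0.0+329.6)/2 × 1 = 164.8
  [1→1.5]: (329.6+368.1)/2 × 0.5 = 174.425
  [1.5→7.5]: (368.1+135.5)/2 × 6 = 1510.8
  [7.5→9.5]: (135.5+88.4)/2 × 2 = 223.9
  [9.5→13.5]: (88.4+37.6)/2 × 4 = 252.0
  Sum = 2325.925 µg/L·h
F = (AUC_ev/D_ev)/(AUC_iv/D_iv) = (2325.925/800)/(1860/200) = 2.90741/9.3 = 0.3126

F = 0.313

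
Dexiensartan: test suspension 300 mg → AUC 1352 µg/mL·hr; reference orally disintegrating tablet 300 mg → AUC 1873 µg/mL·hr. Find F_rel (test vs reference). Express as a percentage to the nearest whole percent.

F_rel = (AUC_test/D_test) / (AUC_ref/D_ref)
      = (1352/300) / (1873/300)
      = 4.50667 / 6.24333 = 0.7218 = 72.18%

F_rel = 72%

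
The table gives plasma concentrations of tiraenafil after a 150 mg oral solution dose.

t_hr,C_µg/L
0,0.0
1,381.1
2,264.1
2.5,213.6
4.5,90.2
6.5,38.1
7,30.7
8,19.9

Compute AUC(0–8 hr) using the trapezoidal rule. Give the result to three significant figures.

AUC = 1110 µg/L·hr

Trapezoidal AUC_0→8:
  [0→1]: (0.0+381.1)/2 × 1 = 190.55
  [1→2]: (381.1+264.1)/2 × 1 = 322.6
  [2→2.5]: (264.1+213.6)/2 × 0.5 = 119.425
  [2.5→4.5]: (213.6+90.2)/2 × 2 = 303.8
  [4.5→6.5]: (90.2+38.1)/2 × 2 = 128.3
  [6.5→7]: (38.1+30.7)/2 × 0.5 = 17.2
  [7→8]: (30.7+19.9)/2 × 1 = 25.3
  Sum = 1107.175 µg/L·hr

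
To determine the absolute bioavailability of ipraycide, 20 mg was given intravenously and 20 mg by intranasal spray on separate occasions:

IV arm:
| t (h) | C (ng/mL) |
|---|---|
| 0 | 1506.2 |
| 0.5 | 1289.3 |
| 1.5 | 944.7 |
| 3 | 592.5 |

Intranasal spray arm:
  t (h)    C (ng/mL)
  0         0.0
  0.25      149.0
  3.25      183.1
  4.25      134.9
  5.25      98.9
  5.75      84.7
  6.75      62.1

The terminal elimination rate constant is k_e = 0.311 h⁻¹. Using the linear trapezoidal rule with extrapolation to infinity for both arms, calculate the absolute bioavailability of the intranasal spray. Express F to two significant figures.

Trapezoidal AUC_0→3 (IV):
  [0→0.5]: (1506.2+1289.3)/2 × 0.5 = 698.875
  [0.5→1.5]: (1289.3+944.7)/2 × 1 = 1117.0
  [1.5→3]: (944.7+592.5)/2 × 1.5 = 1152.9
  Sum = 2968.775 ng/mL·h
IV tail: 592.5/0.311 = 1905.145; AUC_iv,0→∞ = 2968.775 + 1905.145 = 4873.92 ng/mL·h
Trapezoidal AUC_0→6.75 (intranasal spray):
  [0→0.25]: (0.0+149.0)/2 × 0.25 = 18.625
  [0.25→3.25]: (149.0+183.1)/2 × 3 = 498.15
  [3.25→4.25]: (183.1+134.9)/2 × 1 = 159.0
  [4.25→5.25]: (134.9+98.9)/2 × 1 = 116.9
  [5.25→5.75]: (98.9+84.7)/2 × 0.5 = 45.9
  [5.75→6.75]: (84.7+62.1)/2 × 1 = 73.4
  Sum = 911.975 ng/mL·h
intranasal spray tail: 62.1/0.311 = 199.678; AUC_ev,0→∞ = 911.975 + 199.678 = 1111.653 ng/mL·h
F = (AUC_ev/D_ev)/(AUC_iv/D_iv) = (1111.653/20)/(4873.92/20) = 55.58265/243.696 = 0.2281

F = 0.23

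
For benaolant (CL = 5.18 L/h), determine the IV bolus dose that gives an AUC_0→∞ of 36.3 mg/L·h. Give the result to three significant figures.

Dose_iv = CL × AUC_0→∞
     = 5.18 × 36.3 = 188.034 mg

Dose = 188 mg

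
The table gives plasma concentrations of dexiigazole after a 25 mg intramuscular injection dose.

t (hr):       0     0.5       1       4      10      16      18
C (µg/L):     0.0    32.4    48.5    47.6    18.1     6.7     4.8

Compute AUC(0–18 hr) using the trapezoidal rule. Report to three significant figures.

AUC = 455 µg/L·hr

Trapezoidal AUC_0→18:
  [0→0.5]: (0.0+32.4)/2 × 0.5 = 8.1
  [0.5→1]: (32.4+48.5)/2 × 0.5 = 20.225
  [1→4]: (48.5+47.6)/2 × 3 = 144.15
  [4→10]: (47.6+18.1)/2 × 6 = 197.1
  [10→16]: (18.1+6.7)/2 × 6 = 74.4
  [16→18]: (6.7+4.8)/2 × 2 = 11.5
  Sum = 455.475 µg/L·hr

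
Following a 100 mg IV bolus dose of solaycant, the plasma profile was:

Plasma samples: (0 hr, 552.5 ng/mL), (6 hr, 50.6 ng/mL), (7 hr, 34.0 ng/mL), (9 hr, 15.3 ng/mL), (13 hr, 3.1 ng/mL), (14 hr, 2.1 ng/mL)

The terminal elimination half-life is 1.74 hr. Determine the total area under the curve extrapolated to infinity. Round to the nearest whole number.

Trapezoidal AUC_0→14:
  [0→6]: (552.5+50.6)/2 × 6 = 1809.3
  [6→7]: (50.6+34.0)/2 × 1 = 42.3
  [7→9]: (34.0+15.3)/2 × 2 = 49.3
  [9→13]: (15.3+3.1)/2 × 4 = 36.8
  [13→14]: (3.1+2.1)/2 × 1 = 2.6
  Sum = 1940.3 ng/mL·hr
k_e = ln2 / t½ = 0.693147 / 1.74 = 0.3984 hr^-1
Extrapolated tail: C_last / k_e = 2.1 / 0.3984 = 5.271
AUC_0→∞ = 1940.3 + 5.271 = 1945.571 ng/mL·hr

AUC = 1946 ng/mL·hr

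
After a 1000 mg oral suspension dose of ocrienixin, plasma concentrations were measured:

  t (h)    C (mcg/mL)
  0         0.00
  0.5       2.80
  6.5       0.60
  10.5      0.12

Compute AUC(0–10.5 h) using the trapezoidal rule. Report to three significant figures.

AUC = 12.3 mcg/mL·h

Trapezoidal AUC_0→10.5:
  [0→0.5]: (0.00+2.80)/2 × 0.5 = 0.7
  [0.5→6.5]: (2.80+0.60)/2 × 6 = 10.2
  [6.5→10.5]: (0.60+0.12)/2 × 4 = 1.44
  Sum = 12.34 mcg/mL·h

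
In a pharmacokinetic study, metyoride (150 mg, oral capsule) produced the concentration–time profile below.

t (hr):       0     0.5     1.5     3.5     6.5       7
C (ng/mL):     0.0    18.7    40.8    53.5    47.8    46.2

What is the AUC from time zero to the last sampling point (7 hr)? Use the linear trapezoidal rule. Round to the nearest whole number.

Trapezoidal AUC_0→7:
  [0→0.5]: (0.0+18.7)/2 × 0.5 = 4.675
  [0.5→1.5]: (18.7+40.8)/2 × 1 = 29.75
  [1.5→3.5]: (40.8+53.5)/2 × 2 = 94.3
  [3.5→6.5]: (53.5+47.8)/2 × 3 = 151.95
  [6.5→7]: (47.8+46.2)/2 × 0.5 = 23.5
  Sum = 304.175 ng/mL·hr

AUC = 304 ng/mL·hr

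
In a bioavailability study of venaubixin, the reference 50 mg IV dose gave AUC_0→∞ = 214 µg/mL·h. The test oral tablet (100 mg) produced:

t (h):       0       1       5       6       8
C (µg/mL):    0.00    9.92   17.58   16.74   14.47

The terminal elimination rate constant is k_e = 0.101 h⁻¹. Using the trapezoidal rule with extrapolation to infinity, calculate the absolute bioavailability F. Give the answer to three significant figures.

F = 0.588

Trapezoidal AUC_0→8 (oral tablet):
  [0→1]: (0.00+9.92)/2 × 1 = 4.96
  [1→5]: (9.92+17.58)/2 × 4 = 55.0
  [5→6]: (17.58+16.74)/2 × 1 = 17.16
  [6→8]: (16.74+14.47)/2 × 2 = 31.21
  Sum = 108.33 µg/mL·h
Tail: C_last/k_e = 14.47/0.101 = 143.267
AUC_0→∞ (oral tablet) = 108.33 + 143.267 = 251.597 µg/mL·h
F = (AUC_ev/D_ev)/(AUC_iv/D_iv) = (251.597/100)/(214/50) = 2.51597/4.28 = 0.5878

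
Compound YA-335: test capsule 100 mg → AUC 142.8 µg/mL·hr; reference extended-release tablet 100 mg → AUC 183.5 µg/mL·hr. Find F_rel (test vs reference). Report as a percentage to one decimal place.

F_rel = (AUC_test/D_test) / (AUC_ref/D_ref)
      = (142.8/100) / (183.5/100)
      = 1.428 / 1.835 = 0.7782 = 77.82%

F_rel = 77.8%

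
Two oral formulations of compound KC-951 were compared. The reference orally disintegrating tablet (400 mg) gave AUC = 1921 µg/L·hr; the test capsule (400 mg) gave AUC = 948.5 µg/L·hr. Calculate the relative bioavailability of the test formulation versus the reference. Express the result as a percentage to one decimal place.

F_rel = (AUC_test/D_test) / (AUC_ref/D_ref)
      = (948.5/400) / (1921/400)
      = 2.37125 / 4.8025 = 0.4938 = 49.38%

F_rel = 49.4%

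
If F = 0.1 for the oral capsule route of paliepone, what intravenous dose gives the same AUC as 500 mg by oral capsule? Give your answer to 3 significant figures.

D_iv = 50.0 mg

Systemic exposure from an extravascular dose = F × D_ev, so the equivalent IV dose is F × D_ev.
D_iv = F × D_ev = 0.1 × 500 = 50 mg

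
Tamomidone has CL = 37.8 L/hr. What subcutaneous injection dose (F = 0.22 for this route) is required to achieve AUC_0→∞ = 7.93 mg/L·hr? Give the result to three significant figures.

Dose = 1360 mg

Dose = CL × AUC_0→∞ / F
     = 37.8 × 7.93 / 0.22 = 1362.52 mg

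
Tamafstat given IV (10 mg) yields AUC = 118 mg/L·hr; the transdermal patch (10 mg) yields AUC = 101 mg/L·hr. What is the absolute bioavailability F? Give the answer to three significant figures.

F = (AUC_ev / D_ev) / (AUC_iv / D_iv)
  = (101/10) / (118/10)
  = 10.1 / 11.8 = 0.8559

F = 0.856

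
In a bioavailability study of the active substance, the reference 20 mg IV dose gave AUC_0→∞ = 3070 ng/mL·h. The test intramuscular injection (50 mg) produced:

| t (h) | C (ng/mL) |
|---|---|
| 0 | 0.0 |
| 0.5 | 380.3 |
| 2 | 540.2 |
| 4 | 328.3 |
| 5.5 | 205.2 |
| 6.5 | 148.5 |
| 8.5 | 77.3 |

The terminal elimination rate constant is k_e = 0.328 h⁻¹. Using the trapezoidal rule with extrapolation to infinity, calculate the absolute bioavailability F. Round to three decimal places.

Trapezoidal AUC_0→8.5 (intramuscular injection):
  [0→0.5]: (0.0+380.3)/2 × 0.5 = 95.075
  [0.5→2]: (380.3+540.2)/2 × 1.5 = 690.375
  [2→4]: (540.2+328.3)/2 × 2 = 868.5
  [4→5.5]: (328.3+205.2)/2 × 1.5 = 400.125
  [5.5→6.5]: (205.2+148.5)/2 × 1 = 176.85
  [6.5→8.5]: (148.5+77.3)/2 × 2 = 225.8
  Sum = 2456.725 ng/mL·h
Tail: C_last/k_e = 77.3/0.328 = 235.671
AUC_0→∞ (intramuscular injection) = 2456.725 + 235.671 = 2692.396 ng/mL·h
F = (AUC_ev/D_ev)/(AUC_iv/D_iv) = (2692.396/50)/(3070/20) = 53.84792/153.5 = 0.3508

F = 0.351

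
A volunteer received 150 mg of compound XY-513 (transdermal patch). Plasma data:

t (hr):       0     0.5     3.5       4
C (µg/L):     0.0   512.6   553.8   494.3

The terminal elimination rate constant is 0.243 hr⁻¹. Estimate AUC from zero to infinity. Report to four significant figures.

Trapezoidal AUC_0→4:
  [0→0.5]: (0.0+512.6)/2 × 0.5 = 128.15
  [0.5→3.5]: (512.6+553.8)/2 × 3 = 1599.6
  [3.5→4]: (553.8+494.3)/2 × 0.5 = 262.025
  Sum = 1989.775 µg/L·hr
Extrapolated tail: C_last / k_e = 494.3 / 0.243 = 2034.156
AUC_0→∞ = 1989.775 + 2034.156 = 4023.931 µg/L·hr

AUC = 4024 µg/L·hr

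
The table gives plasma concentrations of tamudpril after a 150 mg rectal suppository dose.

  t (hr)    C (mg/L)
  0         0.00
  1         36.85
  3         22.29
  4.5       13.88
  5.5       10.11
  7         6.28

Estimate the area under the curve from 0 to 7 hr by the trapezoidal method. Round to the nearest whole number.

Trapezoidal AUC_0→7:
  [0→1]: (0.00+36.85)/2 × 1 = 18.425
  [1→3]: (36.85+22.29)/2 × 2 = 59.14
  [3→4.5]: (22.29+13.88)/2 × 1.5 = 27.1275
  [4.5→5.5]: (13.88+10.11)/2 × 1 = 11.995
  [5.5→7]: (10.11+6.28)/2 × 1.5 = 12.2925
  Sum = 128.98 mg/L·hr

AUC = 129 mg/L·hr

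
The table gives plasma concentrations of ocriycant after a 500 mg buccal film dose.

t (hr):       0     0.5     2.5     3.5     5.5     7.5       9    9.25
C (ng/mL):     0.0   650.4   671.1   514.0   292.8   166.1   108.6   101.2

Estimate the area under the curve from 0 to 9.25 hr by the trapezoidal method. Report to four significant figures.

Trapezoidal AUC_0→9.25:
  [0→0.5]: (0.0+650.4)/2 × 0.5 = 162.6
  [0.5→2.5]: (650.4+671.1)/2 × 2 = 1321.5
  [2.5→3.5]: (671.1+514.0)/2 × 1 = 592.55
  [3.5→5.5]: (514.0+292.8)/2 × 2 = 806.8
  [5.5→7.5]: (292.8+166.1)/2 × 2 = 458.9
  [7.5→9]: (166.1+108.6)/2 × 1.5 = 206.025
  [9→9.25]: (108.6+101.2)/2 × 0.25 = 26.225
  Sum = 3574.6 ng/mL·hr

AUC = 3575 ng/mL·hr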